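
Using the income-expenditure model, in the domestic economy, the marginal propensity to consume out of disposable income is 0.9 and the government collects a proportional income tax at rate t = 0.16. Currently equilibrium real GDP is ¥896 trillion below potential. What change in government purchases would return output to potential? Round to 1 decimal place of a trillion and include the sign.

Spending multiplier = 1/(1 − c(1−t)) = 1/(1 − 0.9×0.84) = 1/0.244 ≈ 4.098.
Need ΔY = +¥896 trillion, so ΔG = ΔY/k = (+¥896 trillion) × 0.244 ≈ +¥218.6 trillion.
The government should increase government purchases by ¥218.6 trillion.

+¥218.6 trillion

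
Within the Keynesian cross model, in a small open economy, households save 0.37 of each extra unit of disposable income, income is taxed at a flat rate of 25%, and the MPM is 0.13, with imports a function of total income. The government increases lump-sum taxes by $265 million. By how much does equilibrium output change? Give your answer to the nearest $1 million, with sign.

MPC = 1 − MPS = 1 − 0.37 = 0.63.
A lump-sum tax change of +$265 million shifts disposable income by −$265 million; first-round consumption changes by −c × ΔT = −0.63 × (+$265 million) = −$166.95 million.
Expenditure multiplier = 1/(1 − c(1−t) + m) = 1/(1 − 0.63×0.75 + 0.13) = 1/0.6575 ≈ 1.521.
The tax multiplier is −c × k ≈ −0.958, so ΔY = k × (−c·ΔT) = (−$166.95 million) / 0.6575 ≈ −$254 million.

−$254 million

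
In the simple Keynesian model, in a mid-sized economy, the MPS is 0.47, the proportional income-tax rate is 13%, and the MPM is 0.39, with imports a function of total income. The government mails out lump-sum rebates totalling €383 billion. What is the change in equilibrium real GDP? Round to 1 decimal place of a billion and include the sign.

+€218.5 billion

MPC = 1 − MPS = 1 − 0.47 = 0.53.
A lump-sum tax change of −€383 billion shifts disposable income by +€383 billion; first-round consumption changes by −c × ΔT = −0.53 × (−€383 billion) = +€202.99 billion.
Expenditure multiplier = 1/(1 − c(1−t) + m) = 1/(1 − 0.53×0.87 + 0.39) = 1/0.9289 ≈ 1.077.
The tax multiplier is −c × k ≈ −0.571, so ΔY = k × (−c·ΔT) = (+€202.99 billion) / 0.9289 ≈ +€218.5 billion.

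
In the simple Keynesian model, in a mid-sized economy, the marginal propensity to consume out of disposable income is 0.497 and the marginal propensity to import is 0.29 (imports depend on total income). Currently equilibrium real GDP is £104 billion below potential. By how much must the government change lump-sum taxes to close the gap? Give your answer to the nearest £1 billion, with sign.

Spending multiplier = 1/(1 − c + m) = 1/(1 − 0.497 + 0.29) = 1/0.793 ≈ 1.261.
Tax multiplier = −c·k = −0.497/0.793 ≈ −0.627. Need ΔY = +£104 billion, so ΔT = ΔY/(−c·k) = −(+£104 billion) × 0.793 / 0.497 ≈ −£166 billion.
The government should cut lump-sum taxes by £166 billion.

−£166 billion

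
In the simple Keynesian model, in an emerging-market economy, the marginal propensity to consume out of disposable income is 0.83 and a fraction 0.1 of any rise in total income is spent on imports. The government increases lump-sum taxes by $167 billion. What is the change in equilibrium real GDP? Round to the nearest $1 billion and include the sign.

A lump-sum tax change of +$167 billion shifts disposable income by −$167 billion; first-round consumption changes by −c × ΔT = −0.83 × (+$167 billion) = −$138.61 billion.
Expenditure multiplier = 1/(1 − c + m) = 1/(1 − 0.83 + 0.1) = 1/0.27 ≈ 3.704.
The tax multiplier is −c × k ≈ −3.074, so ΔY = k × (−c·ΔT) = (−$138.61 billion) / 0.27 ≈ −$513 billion.

−$513 billion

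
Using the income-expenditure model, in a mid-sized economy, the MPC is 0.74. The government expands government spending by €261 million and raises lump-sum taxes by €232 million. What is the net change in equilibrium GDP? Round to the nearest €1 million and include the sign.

Expenditure multiplier = 1/(1 − MPC) = 1/(1 − 0.74) = 1/0.26 ≈ 3.846.
ΔG contributes k·ΔG = (+€261 million) / 0.26 ≈ +€1,003.8 million.
ΔT of +€232 million changes first-round spending by −c·ΔT = −€171.68 million, contributing k·(−c·ΔT) = (−€171.68 million) / 0.26 ≈ −€660.3 million.
Net ΔY = k(ΔG − c·ΔT) = (+€89.32 million) / 0.26 ≈ +€344 million.

+€344 million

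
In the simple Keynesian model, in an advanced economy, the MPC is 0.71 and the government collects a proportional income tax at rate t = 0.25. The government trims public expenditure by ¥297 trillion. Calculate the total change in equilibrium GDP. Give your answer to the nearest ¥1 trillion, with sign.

−¥635 trillion

Spending multiplier = 1/(1 − c(1−t)) = 1/(1 − 0.71×0.75) = 1/0.4675 ≈ 2.139.
ΔY = k × ΔG = (−¥297 trillion) / 0.4675 ≈ −¥635 trillion.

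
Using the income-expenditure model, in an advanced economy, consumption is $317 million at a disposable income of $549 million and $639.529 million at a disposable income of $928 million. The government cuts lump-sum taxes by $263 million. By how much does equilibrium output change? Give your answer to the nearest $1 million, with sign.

MPC = ΔC/ΔYd = (639.529 − 317)/(928 − 549) = 322.529/379 = 0.851.
A lump-sum tax change of −$263 million shifts disposable income by +$263 million; first-round consumption changes by −c × ΔT = −0.851 × (−$263 million) = +$223.813 million.
Expenditure multiplier = 1/(1 − MPC) = 1/(1 − 0.851) = 1/0.149 ≈ 6.711.
The tax multiplier is −c × k ≈ −5.711, so ΔY = k × (−c·ΔT) = (+$223.813 million) / 0.149 ≈ +$1,502 million.

+$1,502 million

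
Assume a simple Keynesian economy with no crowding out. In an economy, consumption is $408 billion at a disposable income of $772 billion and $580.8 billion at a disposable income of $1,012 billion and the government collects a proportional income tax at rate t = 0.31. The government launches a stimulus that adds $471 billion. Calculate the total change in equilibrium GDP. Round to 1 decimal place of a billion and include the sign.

MPC = ΔC/ΔYd = (580.8 − 408)/(1,012 − 772) = 172.8/240 = 0.72.
Spending multiplier = 1/(1 − c(1−t)) = 1/(1 − 0.72×0.69) = 1/0.5032 ≈ 1.987.
ΔY = k × ΔG = (+$471 billion) / 0.5032 ≈ +$936 billion.

+$936.0 billion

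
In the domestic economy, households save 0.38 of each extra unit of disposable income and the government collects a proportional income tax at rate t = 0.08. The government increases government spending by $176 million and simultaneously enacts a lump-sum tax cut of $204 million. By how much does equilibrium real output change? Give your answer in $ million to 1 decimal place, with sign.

+$704.1 million

MPC = 1 − MPS = 1 − 0.38 = 0.62.
Expenditure multiplier = 1/(1 − c(1−t)) = 1/(1 − 0.62×0.92) = 1/0.4296 ≈ 2.328.
ΔG contributes k·ΔG = (+$176 million) / 0.4296 ≈ +$409.7 million.
ΔT of −$204 million changes first-round spending by −c·ΔT = +$126.48 million, contributing k·(−c·ΔT) = (+$126.48 million) / 0.4296 ≈ +$294.4 million.
Net ΔY = k(ΔG − c·ΔT) = (+$302.48 million) / 0.4296 ≈ +$704.1 million.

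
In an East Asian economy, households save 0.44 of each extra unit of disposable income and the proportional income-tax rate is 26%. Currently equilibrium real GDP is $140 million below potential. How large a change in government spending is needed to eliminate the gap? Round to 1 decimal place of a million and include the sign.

MPC = 1 − MPS = 1 − 0.44 = 0.56.
Spending multiplier = 1/(1 − c(1−t)) = 1/(1 − 0.56×0.74) = 1/0.5856 ≈ 1.708.
Need ΔY = +$140 million, so ΔG = ΔY/k = (+$140 million) × 0.5856 ≈ +$82 million.
The government should increase government spending by $82 million.

+$82.0 million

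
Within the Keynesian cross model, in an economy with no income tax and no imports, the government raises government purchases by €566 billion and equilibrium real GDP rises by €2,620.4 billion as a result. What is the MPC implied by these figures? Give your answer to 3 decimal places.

0.784

Implied spending multiplier k = ΔY/ΔG = 2,620.4/566 ≈ 4.6297.
Since k = 1/(1 − MPC), MPC = 1 − 1/k = 1 − ΔG/ΔY = 1 − 566/2,620.4 ≈ 0.784.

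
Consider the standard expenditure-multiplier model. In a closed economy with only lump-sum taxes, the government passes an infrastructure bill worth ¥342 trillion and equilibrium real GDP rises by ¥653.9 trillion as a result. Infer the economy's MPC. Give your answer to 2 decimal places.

0.48

Implied spending multiplier k = ΔY/ΔG = 653.9/342 ≈ 1.912.
Since k = 1/(1 − MPC), MPC = 1 − 1/k = 1 − ΔG/ΔY = 1 − 342/653.9 ≈ 0.48.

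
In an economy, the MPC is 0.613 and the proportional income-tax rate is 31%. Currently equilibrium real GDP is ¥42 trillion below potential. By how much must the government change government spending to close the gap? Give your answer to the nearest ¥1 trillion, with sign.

Spending multiplier = 1/(1 − c(1−t)) = 1/(1 − 0.613×0.69) = 1/0.57703 ≈ 1.733.
Need ΔY = +¥42 trillion, so ΔG = ΔY/k = (+¥42 trillion) × 0.57703 ≈ +¥24 trillion.
The government should increase government spending by ¥24 trillion.

+¥24 trillion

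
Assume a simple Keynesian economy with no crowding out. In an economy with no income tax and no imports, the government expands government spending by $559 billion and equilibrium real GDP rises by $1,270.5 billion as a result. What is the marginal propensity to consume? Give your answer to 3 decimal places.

Implied spending multiplier k = ΔY/ΔG = 1,270.5/559 ≈ 2.2728.
Since k = 1/(1 − MPC), MPC = 1 − 1/k = 1 − ΔG/ΔY = 1 − 559/1,270.5 ≈ 0.560.

0.560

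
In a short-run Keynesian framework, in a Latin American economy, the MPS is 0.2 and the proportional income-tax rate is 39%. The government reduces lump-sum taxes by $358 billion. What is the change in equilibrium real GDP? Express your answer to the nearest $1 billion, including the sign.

MPC = 1 − MPS = 1 − 0.2 = 0.8.
A lump-sum tax change of −$358 billion shifts disposable income by +$358 billion; first-round consumption changes by −c × ΔT = −0.8 × (−$358 billion) = +$286.4 billion.
Expenditure multiplier = 1/(1 − c(1−t)) = 1/(1 − 0.8×0.61) = 1/0.512 ≈ 1.953.
The tax multiplier is −c × k ≈ −1.563, so ΔY = k × (−c·ΔT) = (+$286.4 billion) / 0.512 ≈ +$559 billion.

+$559 billion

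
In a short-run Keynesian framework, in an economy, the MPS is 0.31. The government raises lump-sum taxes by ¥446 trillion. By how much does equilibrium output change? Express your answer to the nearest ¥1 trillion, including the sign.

−¥993 trillion

MPC = 1 − MPS = 1 − 0.31 = 0.69.
A lump-sum tax change of +¥446 trillion shifts disposable income by −¥446 trillion; first-round consumption changes by −c × ΔT = −0.69 × (+¥446 trillion) = −¥307.74 trillion.
Expenditure multiplier = 1/(1 − MPC) = 1/(1 − 0.69) = 1/0.31 ≈ 3.226.
The tax multiplier is −c × k ≈ −2.226, so ΔY = k × (−c·ΔT) = (−¥307.74 trillion) / 0.31 ≈ −¥993 trillion.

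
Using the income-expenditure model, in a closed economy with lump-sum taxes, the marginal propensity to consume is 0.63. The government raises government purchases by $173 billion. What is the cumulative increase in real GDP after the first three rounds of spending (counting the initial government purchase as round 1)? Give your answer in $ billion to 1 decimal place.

$350.7 billion

Round 1 adds ΔG = $173 billion; each later round is MPC = 0.63 times the previous.
After 3 rounds: 173 + 108.99 + 68.6637 = ΔG·(1 − c^3)/(1 − c) = 173 × (1 − 0.250047)/0.37 ≈ $350.7 billion.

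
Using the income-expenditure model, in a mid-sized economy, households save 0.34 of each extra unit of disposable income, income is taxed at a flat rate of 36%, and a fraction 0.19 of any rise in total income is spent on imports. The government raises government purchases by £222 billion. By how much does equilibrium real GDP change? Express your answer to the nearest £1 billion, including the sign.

+£289 billion

MPC = 1 − MPS = 1 − 0.34 = 0.66.
Spending multiplier = 1/(1 − c(1−t) + m) = 1/(1 − 0.66×0.64 + 0.19) = 1/0.7676 ≈ 1.303.
ΔY = k × ΔG = (+£222 billion) / 0.7676 ≈ +£289 billion.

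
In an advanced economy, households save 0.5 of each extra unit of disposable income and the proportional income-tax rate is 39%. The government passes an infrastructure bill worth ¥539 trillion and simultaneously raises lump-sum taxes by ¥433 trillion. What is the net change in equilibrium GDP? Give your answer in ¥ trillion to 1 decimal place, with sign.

+¥464.0 trillion

MPC = 1 − MPS = 1 − 0.5 = 0.5.
Expenditure multiplier = 1/(1 − c(1−t)) = 1/(1 − 0.5×0.61) = 1/0.695 ≈ 1.439.
ΔG contributes k·ΔG = (+¥539 trillion) / 0.695 ≈ +¥775.5 trillion.
ΔT of +¥433 trillion changes first-round spending by −c·ΔT = −¥216.5 trillion, contributing k·(−c·ΔT) = (−¥216.5 trillion) / 0.695 ≈ −¥311.5 trillion.
Net ΔY = k(ΔG − c·ΔT) = (+¥322.5 trillion) / 0.695 ≈ +¥464 trillion.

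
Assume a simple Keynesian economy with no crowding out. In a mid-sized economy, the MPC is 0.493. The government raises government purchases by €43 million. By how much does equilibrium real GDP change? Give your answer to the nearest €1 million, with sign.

+€85 million

Government-spending multiplier = 1/(1 − MPC) = 1/(1 − 0.493) = 1/0.507 ≈ 1.972.
ΔY = k × ΔG = (+€43 million) / 0.507 ≈ +€85 million.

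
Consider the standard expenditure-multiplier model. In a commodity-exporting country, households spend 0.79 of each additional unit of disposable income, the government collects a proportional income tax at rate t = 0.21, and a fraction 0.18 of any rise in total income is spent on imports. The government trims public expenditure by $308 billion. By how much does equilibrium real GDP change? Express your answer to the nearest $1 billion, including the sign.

Government-spending multiplier = 1/(1 − c(1−t) + m) = 1/(1 − 0.79×0.79 + 0.18) = 1/0.5559 ≈ 1.799.
ΔY = k × ΔG = (−$308 billion) / 0.5559 ≈ −$554 billion.

−$554 billion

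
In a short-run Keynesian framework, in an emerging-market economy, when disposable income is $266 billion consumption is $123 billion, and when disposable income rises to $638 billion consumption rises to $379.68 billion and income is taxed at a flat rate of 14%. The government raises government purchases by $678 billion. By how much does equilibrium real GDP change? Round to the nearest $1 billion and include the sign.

MPC = ΔC/ΔYd = (379.68 − 123)/(638 − 266) = 256.68/372 = 0.69.
Expenditure multiplier = 1/(1 − c(1−t)) = 1/(1 − 0.69×0.86) = 1/0.4066 ≈ 2.459.
ΔY = k × ΔG = (+$678 billion) / 0.4066 ≈ +$1,667 billion.

+$1,667 billion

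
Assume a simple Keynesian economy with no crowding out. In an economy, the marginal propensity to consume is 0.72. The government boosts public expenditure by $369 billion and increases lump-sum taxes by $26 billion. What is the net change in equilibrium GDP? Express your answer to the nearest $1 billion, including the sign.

Expenditure multiplier = 1/(1 − MPC) = 1/(1 − 0.72) = 1/0.28 ≈ 3.571.
ΔG contributes k·ΔG = (+$369 billion) / 0.28 ≈ +$1,317.9 billion.
ΔT of +$26 billion changes first-round spending by −c·ΔT = −$18.72 billion, contributing k·(−c·ΔT) = (−$18.72 billion) / 0.28 ≈ −$66.9 billion.
Net ΔY = k(ΔG − c·ΔT) = (+$350.28 billion) / 0.28 = +$1,251 billion.

+$1,251 billion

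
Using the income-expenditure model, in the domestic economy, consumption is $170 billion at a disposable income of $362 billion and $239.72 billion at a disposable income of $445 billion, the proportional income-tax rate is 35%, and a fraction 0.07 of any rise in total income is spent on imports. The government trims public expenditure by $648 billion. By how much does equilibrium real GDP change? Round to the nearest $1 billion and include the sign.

MPC = ΔC/ΔYd = (239.72 − 170)/(445 − 362) = 69.72/83 = 0.84.
Expenditure multiplier = 1/(1 − c(1−t) + m) = 1/(1 − 0.84×0.65 + 0.07) = 1/0.524 ≈ 1.908.
ΔY = k × ΔG = (−$648 billion) / 0.524 ≈ −$1,237 billion.

−$1,237 billion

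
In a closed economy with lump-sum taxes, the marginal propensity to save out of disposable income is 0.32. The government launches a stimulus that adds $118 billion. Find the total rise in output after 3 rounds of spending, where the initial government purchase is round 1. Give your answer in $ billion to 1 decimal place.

MPC = 1 − MPS = 1 − 0.32 = 0.68.
Round 1 adds ΔG = $118 billion; each later round is MPC = 0.68 times the previous.
After 3 rounds: 118 + 80.24 + 54.5632 = ΔG·(1 − c^3)/(1 − c) = 118 × (1 − 0.314432)/0.32 ≈ $252.8 billion.

$252.8 billion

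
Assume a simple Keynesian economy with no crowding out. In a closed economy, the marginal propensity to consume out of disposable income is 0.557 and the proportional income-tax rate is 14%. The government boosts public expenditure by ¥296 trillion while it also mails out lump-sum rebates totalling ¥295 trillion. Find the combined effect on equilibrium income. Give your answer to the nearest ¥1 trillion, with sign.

+¥884 trillion

Expenditure multiplier = 1/(1 − c(1−t)) = 1/(1 − 0.557×0.86) = 1/0.52098 ≈ 1.919.
ΔG contributes k·ΔG = (+¥296 trillion) / 0.52098 ≈ +¥568.2 trillion.
ΔT of −¥295 trillion changes first-round spending by −c·ΔT = +¥164.315 trillion, contributing k·(−c·ΔT) = (+¥164.315 trillion) / 0.52098 ≈ +¥315.4 trillion.
Net ΔY = k(ΔG − c·ΔT) = (+¥460.315 trillion) / 0.52098 ≈ +¥884 trillion.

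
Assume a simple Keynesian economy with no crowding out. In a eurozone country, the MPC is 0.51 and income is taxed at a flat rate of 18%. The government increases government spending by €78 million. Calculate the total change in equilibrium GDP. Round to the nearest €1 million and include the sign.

+€134 million

Spending multiplier = 1/(1 − c(1−t)) = 1/(1 − 0.51×0.82) = 1/0.5818 ≈ 1.719.
ΔY = k × ΔG = (+€78 million) / 0.5818 ≈ +€134 million.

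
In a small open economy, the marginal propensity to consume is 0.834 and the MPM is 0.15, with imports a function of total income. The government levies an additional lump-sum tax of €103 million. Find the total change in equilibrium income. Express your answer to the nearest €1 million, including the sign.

−€272 million

A lump-sum tax change of +€103 million shifts disposable income by −€103 million; first-round consumption changes by −c × ΔT = −0.834 × (+€103 million) = −€85.902 million.
Expenditure multiplier = 1/(1 − c + m) = 1/(1 − 0.834 + 0.15) = 1/0.316 ≈ 3.165.
The tax multiplier is −c × k ≈ −2.639, so ΔY = k × (−c·ΔT) = (−€85.902 million) / 0.316 ≈ −€272 million.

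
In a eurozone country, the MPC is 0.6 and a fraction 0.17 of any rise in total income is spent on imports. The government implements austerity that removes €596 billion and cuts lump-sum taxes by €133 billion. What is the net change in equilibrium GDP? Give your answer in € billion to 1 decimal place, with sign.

−€905.6 billion

Expenditure multiplier = 1/(1 − c + m) = 1/(1 − 0.6 + 0.17) = 1/0.57 ≈ 1.754.
ΔG contributes k·ΔG = (−€596 billion) / 0.57 ≈ −€1,045.6 billion.
ΔT of −€133 billion changes first-round spending by −c·ΔT = +€79.8 billion, contributing k·(−c·ΔT) = (+€79.8 billion) / 0.57 = +€140 billion.
Net ΔY = k(ΔG − c·ΔT) = (−€516.2 billion) / 0.57 ≈ −€905.6 billion.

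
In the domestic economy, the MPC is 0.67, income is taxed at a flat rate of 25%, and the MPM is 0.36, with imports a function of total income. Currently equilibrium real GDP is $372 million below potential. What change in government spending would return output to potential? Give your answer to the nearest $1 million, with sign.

+$319 million

Spending multiplier = 1/(1 − c(1−t) + m) = 1/(1 − 0.67×0.75 + 0.36) = 1/0.8575 ≈ 1.166.
Need ΔY = +$372 million, so ΔG = ΔY/k = (+$372 million) × 0.8575 ≈ +$319 million.
The government should increase government spending by $319 million.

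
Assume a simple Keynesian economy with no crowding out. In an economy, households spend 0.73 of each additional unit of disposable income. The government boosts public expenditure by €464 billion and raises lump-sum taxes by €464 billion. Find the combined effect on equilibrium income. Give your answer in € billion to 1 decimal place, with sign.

+€464.0 billion

Expenditure multiplier = 1/(1 − MPC) = 1/(1 − 0.73) = 1/0.27 ≈ 3.704.
ΔG contributes k·ΔG = (+€464 billion) / 0.27 ≈ +€1,718.5 billion.
ΔT of +€464 billion changes first-round spending by −c·ΔT = −€338.72 billion, contributing k·(−c·ΔT) = (−€338.72 billion) / 0.27 ≈ −€1,254.5 billion.
With ΔG = ΔT and no other leakages, the balanced-budget multiplier is 1, so ΔY = ΔG = +€464 billion.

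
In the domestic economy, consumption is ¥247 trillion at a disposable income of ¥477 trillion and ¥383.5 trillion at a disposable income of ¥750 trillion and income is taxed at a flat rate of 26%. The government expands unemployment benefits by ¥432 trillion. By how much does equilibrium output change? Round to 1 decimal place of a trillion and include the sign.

+¥342.9 trillion

MPC = ΔC/ΔYd = (383.5 − 247)/(750 − 477) = 136.5/273 = 0.5.
The transfer change shifts disposable income by +¥432 trillion, so first-round consumption changes by c·ΔTR = 0.5 × (+¥432 trillion) = +¥216 trillion.
Expenditure multiplier = 1/(1 − c(1−t)) = 1/(1 − 0.5×0.74) = 1/0.63 ≈ 1.587.
The transfer multiplier is c × k ≈ 0.794, so ΔY = k × (c·ΔTR) = (+¥216 trillion) / 0.63 ≈ +¥342.9 trillion.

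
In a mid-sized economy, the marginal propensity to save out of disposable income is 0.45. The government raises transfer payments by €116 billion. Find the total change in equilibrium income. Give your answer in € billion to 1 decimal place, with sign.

+€141.8 billion

MPC = 1 − MPS = 1 − 0.45 = 0.55.
The transfer change shifts disposable income by +€116 billion, so first-round consumption changes by c·ΔTR = 0.55 × (+€116 billion) = +€63.8 billion.
Expenditure multiplier = 1/(1 − MPC) = 1/(1 − 0.55) = 1/0.45 ≈ 2.222.
The transfer multiplier is c × k ≈ 1.222, so ΔY = k × (c·ΔTR) = (+€63.8 billion) / 0.45 ≈ +€141.8 billion.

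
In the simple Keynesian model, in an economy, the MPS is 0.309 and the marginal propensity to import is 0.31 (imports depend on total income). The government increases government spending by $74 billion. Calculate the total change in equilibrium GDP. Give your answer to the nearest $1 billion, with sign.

MPC = 1 − MPS = 1 − 0.309 = 0.691.
Spending multiplier = 1/(1 − c + m) = 1/(1 − 0.691 + 0.31) = 1/0.619 ≈ 1.616.
ΔY = k × ΔG = (+$74 billion) / 0.619 ≈ +$120 billion.

+$120 billion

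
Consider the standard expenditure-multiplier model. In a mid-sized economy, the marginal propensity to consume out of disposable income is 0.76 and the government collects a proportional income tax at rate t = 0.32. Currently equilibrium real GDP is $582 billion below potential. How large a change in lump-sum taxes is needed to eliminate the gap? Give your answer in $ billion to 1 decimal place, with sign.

−$370.0 billion

Spending multiplier = 1/(1 − c(1−t)) = 1/(1 − 0.76×0.68) = 1/0.4832 ≈ 2.07.
Tax multiplier = −c·k = −0.76/0.4832 ≈ −1.573. Need ΔY = +$582 billion, so ΔT = ΔY/(−c·k) = −(+$582 billion) × 0.4832 / 0.76 ≈ −$370 billion.
The government should cut lump-sum taxes by $370 billion.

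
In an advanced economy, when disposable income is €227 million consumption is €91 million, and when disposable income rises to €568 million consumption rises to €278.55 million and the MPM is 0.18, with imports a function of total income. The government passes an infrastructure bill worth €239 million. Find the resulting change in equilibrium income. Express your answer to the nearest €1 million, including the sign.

+€379 million

MPC = ΔC/ΔYd = (278.55 − 91)/(568 − 227) = 187.55/341 = 0.55.
Spending multiplier = 1/(1 − c + m) = 1/(1 − 0.55 + 0.18) = 1/0.63 ≈ 1.587.
ΔY = k × ΔG = (+€239 million) / 0.63 ≈ +€379 million.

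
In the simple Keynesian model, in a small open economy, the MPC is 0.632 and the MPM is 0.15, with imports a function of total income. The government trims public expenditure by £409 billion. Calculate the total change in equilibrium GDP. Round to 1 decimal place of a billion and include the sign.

Government-spending multiplier = 1/(1 − c + m) = 1/(1 − 0.632 + 0.15) = 1/0.518 ≈ 1.931.
ΔY = k × ΔG = (−£409 billion) / 0.518 ≈ −£789.6 billion.

−£789.6 billion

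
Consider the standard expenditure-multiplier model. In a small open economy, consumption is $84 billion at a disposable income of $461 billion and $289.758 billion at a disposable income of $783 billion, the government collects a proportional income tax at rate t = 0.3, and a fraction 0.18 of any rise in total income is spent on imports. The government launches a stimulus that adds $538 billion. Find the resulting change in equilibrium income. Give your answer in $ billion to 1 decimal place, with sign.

MPC = ΔC/ΔYd = (289.758 − 84)/(783 − 461) = 205.758/322 = 0.639.
Government-spending multiplier = 1/(1 − c(1−t) + m) = 1/(1 − 0.639×0.7 + 0.18) = 1/0.7327 ≈ 1.365.
ΔY = k × ΔG = (+$538 billion) / 0.7327 ≈ +$734.3 billion.

+$734.3 billion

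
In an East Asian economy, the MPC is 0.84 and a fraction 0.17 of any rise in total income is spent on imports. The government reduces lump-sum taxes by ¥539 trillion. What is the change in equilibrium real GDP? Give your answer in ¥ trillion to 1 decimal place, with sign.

+¥1,372.0 trillion

A lump-sum tax change of −¥539 trillion shifts disposable income by +¥539 trillion; first-round consumption changes by −c × ΔT = −0.84 × (−¥539 trillion) = +¥452.76 trillion.
Expenditure multiplier = 1/(1 − c + m) = 1/(1 − 0.84 + 0.17) = 1/0.33 ≈ 3.03.
The tax multiplier is −c × k ≈ −2.545, so ΔY = k × (−c·ΔT) = (+¥452.76 trillion) / 0.33 = +¥1,372 trillion.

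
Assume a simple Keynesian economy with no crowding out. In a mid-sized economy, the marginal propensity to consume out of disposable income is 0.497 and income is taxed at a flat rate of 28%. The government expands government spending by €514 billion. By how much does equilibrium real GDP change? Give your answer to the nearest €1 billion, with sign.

+€800 billion

Expenditure multiplier = 1/(1 − c(1−t)) = 1/(1 − 0.497×0.72) = 1/0.64216 ≈ 1.557.
ΔY = k × ΔG = (+€514 billion) / 0.64216 ≈ +€800 billion.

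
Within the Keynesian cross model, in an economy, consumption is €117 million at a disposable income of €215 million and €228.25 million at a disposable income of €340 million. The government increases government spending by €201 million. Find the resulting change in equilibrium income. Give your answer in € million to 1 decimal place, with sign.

MPC = ΔC/ΔYd = (228.25 − 117)/(340 − 215) = 111.25/125 = 0.89.
Government-spending multiplier = 1/(1 − MPC) = 1/(1 − 0.89) = 1/0.11 ≈ 9.091.
ΔY = k × ΔG = (+€201 million) / 0.11 ≈ +€1,827.3 million.

+€1,827.3 million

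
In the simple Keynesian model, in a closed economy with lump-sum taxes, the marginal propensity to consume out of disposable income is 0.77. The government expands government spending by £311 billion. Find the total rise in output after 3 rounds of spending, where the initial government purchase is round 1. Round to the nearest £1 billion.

Round 1 adds ΔG = £311 billion; each later round is MPC = 0.77 times the previous.
After 3 rounds: 311 + 239.47 + 184.3919 = ΔG·(1 − c^3)/(1 − c) = 311 × (1 − 0.456533)/0.23 ≈ £735 billion.

£735 billion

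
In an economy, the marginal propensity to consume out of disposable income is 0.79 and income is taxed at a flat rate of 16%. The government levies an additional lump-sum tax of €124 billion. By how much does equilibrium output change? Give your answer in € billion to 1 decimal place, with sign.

A lump-sum tax change of +€124 billion shifts disposable income by −€124 billion; first-round consumption changes by −c × ΔT = −0.79 × (+€124 billion) = −€97.96 billion.
Expenditure multiplier = 1/(1 − c(1−t)) = 1/(1 − 0.79×0.84) = 1/0.3364 ≈ 2.973.
The tax multiplier is −c × k ≈ −2.348, so ΔY = k × (−c·ΔT) = (−€97.96 billion) / 0.3364 ≈ −€291.2 billion.

−€291.2 billion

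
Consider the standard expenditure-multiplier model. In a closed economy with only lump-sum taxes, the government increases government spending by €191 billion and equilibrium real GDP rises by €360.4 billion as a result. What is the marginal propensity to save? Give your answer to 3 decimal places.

Implied spending multiplier k = ΔY/ΔG = 360.4/191 ≈ 1.8869.
Since k = 1/(1 − MPC), MPC = 1 − 1/k = 1 − ΔG/ΔY = 1 − 191/360.4 ≈ 0.470.
MPS = 1 − MPC = 0.530.

0.530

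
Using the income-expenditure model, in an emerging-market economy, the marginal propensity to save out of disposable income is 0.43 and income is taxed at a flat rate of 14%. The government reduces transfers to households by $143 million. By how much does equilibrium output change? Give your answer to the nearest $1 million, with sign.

MPC = 1 − MPS = 1 − 0.43 = 0.57.
The transfer change shifts disposable income by −$143 million, so first-round consumption changes by c·ΔTR = 0.57 × (−$143 million) = −$81.51 million.
Expenditure multiplier = 1/(1 − c(1−t)) = 1/(1 − 0.57×0.86) = 1/0.5098 ≈ 1.962.
The transfer multiplier is c × k ≈ 1.118, so ΔY = k × (c·ΔTR) = (−$81.51 million) / 0.5098 ≈ −$160 million.

−$160 million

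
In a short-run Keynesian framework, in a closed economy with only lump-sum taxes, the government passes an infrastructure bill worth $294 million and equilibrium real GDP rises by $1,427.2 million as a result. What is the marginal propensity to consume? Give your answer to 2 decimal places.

Implied spending multiplier k = ΔY/ΔG = 1,427.2/294 ≈ 4.8544.
Since k = 1/(1 − MPC), MPC = 1 − 1/k = 1 − ΔG/ΔY = 1 − 294/1,427.2 ≈ 0.79.

0.79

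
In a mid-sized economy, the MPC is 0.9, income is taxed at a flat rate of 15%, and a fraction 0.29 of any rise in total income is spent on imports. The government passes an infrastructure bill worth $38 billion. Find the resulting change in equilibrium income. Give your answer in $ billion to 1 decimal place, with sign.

Government-spending multiplier = 1/(1 − c(1−t) + m) = 1/(1 − 0.9×0.85 + 0.29) = 1/0.525 ≈ 1.905.
ΔY = k × ΔG = (+$38 billion) / 0.525 ≈ +$72.4 billion.

+$72.4 billion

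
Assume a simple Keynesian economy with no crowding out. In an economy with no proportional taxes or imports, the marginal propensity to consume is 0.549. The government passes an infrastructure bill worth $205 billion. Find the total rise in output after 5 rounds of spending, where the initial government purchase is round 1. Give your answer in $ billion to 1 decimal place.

Round 1 adds ΔG = $205 billion; each later round is MPC = 0.549 times the previous.
After 5 rounds: 205 + 112.545 + 61.787205 + 33.921175545 + 18.622725374205 = ΔG·(1 − c^5)/(1 − c) = 205 × (1 − 0.049872566977749)/0.451 ≈ $431.9 billion.

$431.9 billion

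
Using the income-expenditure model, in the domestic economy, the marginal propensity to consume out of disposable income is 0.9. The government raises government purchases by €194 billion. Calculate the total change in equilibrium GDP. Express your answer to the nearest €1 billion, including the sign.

Government-spending multiplier = 1/(1 − MPC) = 1/(1 − 0.9) = 1/0.1 = 10.
ΔY = k × ΔG = (+€194 billion) / 0.1 = +€1,940 billion.

+€1,940 billion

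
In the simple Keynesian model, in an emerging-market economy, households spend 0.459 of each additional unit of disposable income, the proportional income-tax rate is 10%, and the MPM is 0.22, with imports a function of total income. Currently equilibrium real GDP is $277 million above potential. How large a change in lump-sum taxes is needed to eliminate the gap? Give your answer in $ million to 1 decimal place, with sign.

+$487.0 million

Spending multiplier = 1/(1 − c(1−t) + m) = 1/(1 − 0.459×0.9 + 0.22) = 1/0.8069 ≈ 1.239.
Tax multiplier = −c·k = −0.459/0.8069 ≈ −0.569. Need ΔY = −$277 million, so ΔT = ΔY/(−c·k) = −(−$277 million) × 0.8069 / 0.459 ≈ +$487 million.
The government should raise lump-sum taxes by $487 million.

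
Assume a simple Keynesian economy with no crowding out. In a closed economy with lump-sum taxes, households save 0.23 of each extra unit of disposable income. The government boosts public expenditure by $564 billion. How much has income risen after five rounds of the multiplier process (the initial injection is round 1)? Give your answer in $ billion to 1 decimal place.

$1,788.4 billion

MPC = 1 − MPS = 1 − 0.23 = 0.77.
Round 1 adds ΔG = $564 billion; each later round is MPC = 0.77 times the previous.
After 5 rounds: 564 + 434.28 + 334.3956 + 257.484612 + 198.26315124 = ΔG·(1 − c^5)/(1 − c) = 564 × (1 − 0.2706784157)/0.23 ≈ $1,788.4 billion.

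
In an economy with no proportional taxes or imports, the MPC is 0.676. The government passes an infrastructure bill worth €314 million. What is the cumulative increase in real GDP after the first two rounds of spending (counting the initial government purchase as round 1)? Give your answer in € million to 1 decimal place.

€526.3 million

Round 1 adds ΔG = €314 million; each later round is MPC = 0.676 times the previous.
After 2 rounds: 314 + 212.264 = ΔG·(1 − c^2)/(1 − c) = 314 × (1 − 0.456976)/0.324 ≈ €526.3 million.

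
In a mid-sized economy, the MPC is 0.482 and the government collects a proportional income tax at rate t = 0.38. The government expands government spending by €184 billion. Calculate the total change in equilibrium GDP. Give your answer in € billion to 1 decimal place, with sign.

Spending multiplier = 1/(1 − c(1−t)) = 1/(1 − 0.482×0.62) = 1/0.70116 ≈ 1.426.
ΔY = k × ΔG = (+€184 billion) / 0.70116 ≈ +€262.4 billion.

+€262.4 billion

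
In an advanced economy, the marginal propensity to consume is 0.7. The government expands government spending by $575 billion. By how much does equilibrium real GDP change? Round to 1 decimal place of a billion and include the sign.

+$1,916.7 billion

Government-spending multiplier = 1/(1 − MPC) = 1/(1 − 0.7) = 1/0.3 ≈ 3.333.
ΔY = k × ΔG = (+$575 billion) / 0.3 ≈ +$1,916.7 billion.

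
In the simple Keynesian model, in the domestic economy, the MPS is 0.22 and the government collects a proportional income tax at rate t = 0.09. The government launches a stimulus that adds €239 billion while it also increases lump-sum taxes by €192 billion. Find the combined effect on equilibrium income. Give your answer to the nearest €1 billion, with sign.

MPC = 1 − MPS = 1 − 0.22 = 0.78.
Expenditure multiplier = 1/(1 − c(1−t)) = 1/(1 − 0.78×0.91) = 1/0.2902 ≈ 3.446.
ΔG contributes k·ΔG = (+€239 billion) / 0.2902 ≈ +€823.6 billion.
ΔT of +€192 billion changes first-round spending by −c·ΔT = −€149.76 billion, contributing k·(−c·ΔT) = (−€149.76 billion) / 0.2902 ≈ −€516.1 billion.
Net ΔY = k(ΔG − c·ΔT) = (+€89.24 billion) / 0.2902 ≈ +€308 billion.

+€308 billion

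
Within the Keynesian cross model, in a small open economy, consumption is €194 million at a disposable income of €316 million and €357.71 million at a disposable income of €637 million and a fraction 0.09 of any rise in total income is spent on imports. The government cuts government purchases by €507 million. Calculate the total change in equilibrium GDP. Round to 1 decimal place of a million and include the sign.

−€874.1 million

MPC = ΔC/ΔYd = (357.71 − 194)/(637 − 316) = 163.71/321 = 0.51.
Expenditure multiplier = 1/(1 − c + m) = 1/(1 − 0.51 + 0.09) = 1/0.58 ≈ 1.724.
ΔY = k × ΔG = (−€507 million) / 0.58 ≈ −€874.1 million.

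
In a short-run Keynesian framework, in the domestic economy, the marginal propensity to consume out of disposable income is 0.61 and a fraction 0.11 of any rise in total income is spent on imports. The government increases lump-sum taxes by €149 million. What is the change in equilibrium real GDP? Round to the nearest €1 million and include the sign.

A lump-sum tax change of +€149 million shifts disposable income by −€149 million; first-round consumption changes by −c × ΔT = −0.61 × (+€149 million) = −€90.89 million.
Expenditure multiplier = 1/(1 − c + m) = 1/(1 − 0.61 + 0.11) = 1/0.5 = 2.
The tax multiplier is −c × k = −1.22, so ΔY = k × (−c·ΔT) = (−€90.89 million) / 0.5 ≈ −€182 million.

−€182 million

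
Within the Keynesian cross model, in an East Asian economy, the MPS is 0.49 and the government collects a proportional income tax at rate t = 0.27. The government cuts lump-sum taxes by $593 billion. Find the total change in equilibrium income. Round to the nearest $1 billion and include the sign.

+$482 billion

MPC = 1 − MPS = 1 − 0.49 = 0.51.
A lump-sum tax change of −$593 billion shifts disposable income by +$593 billion; first-round consumption changes by −c × ΔT = −0.51 × (−$593 billion) = +$302.43 billion.
Expenditure multiplier = 1/(1 − c(1−t)) = 1/(1 − 0.51×0.73) = 1/0.6277 ≈ 1.593.
The tax multiplier is −c × k ≈ −0.812, so ΔY = k × (−c·ΔT) = (+$302.43 billion) / 0.6277 ≈ +$482 billion.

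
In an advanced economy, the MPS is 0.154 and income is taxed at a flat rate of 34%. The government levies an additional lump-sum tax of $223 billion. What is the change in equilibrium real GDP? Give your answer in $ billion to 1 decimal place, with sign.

MPC = 1 − MPS = 1 − 0.154 = 0.846.
A lump-sum tax change of +$223 billion shifts disposable income by −$223 billion; first-round consumption changes by −c × ΔT = −0.846 × (+$223 billion) = −$188.658 billion.
Expenditure multiplier = 1/(1 − c(1−t)) = 1/(1 − 0.846×0.66) = 1/0.44164 ≈ 2.264.
The tax multiplier is −c × k ≈ −1.916, so ΔY = k × (−c·ΔT) = (−$188.658 billion) / 0.44164 ≈ −$427.2 billion.

−$427.2 billion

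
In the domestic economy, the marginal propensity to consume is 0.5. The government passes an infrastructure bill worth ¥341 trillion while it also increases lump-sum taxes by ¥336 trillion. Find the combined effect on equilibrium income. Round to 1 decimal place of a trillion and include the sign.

Expenditure multiplier = 1/(1 − MPC) = 1/(1 − 0.5) = 1/0.5 = 2.
ΔG contributes k·ΔG = (+¥341 trillion) / 0.5 = +¥682 trillion.
ΔT of +¥336 trillion changes first-round spending by −c·ΔT = −¥168 trillion, contributing k·(−c·ΔT) = (−¥168 trillion) / 0.5 = −¥336 trillion.
Net ΔY = k(ΔG − c·ΔT) = (+¥173 trillion) / 0.5 = +¥346 trillion.

+¥346.0 trillion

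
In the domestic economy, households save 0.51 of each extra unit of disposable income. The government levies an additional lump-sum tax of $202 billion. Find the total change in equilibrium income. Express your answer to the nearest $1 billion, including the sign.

−$194 billion

MPC = 1 − MPS = 1 − 0.51 = 0.49.
A lump-sum tax change of +$202 billion shifts disposable income by −$202 billion; first-round consumption changes by −c × ΔT = −0.49 × (+$202 billion) = −$98.98 billion.
Expenditure multiplier = 1/(1 − MPC) = 1/(1 − 0.49) = 1/0.51 ≈ 1.961.
The tax multiplier is −c × k ≈ −0.961, so ΔY = k × (−c·ΔT) = (−$98.98 billion) / 0.51 ≈ −$194 billion.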